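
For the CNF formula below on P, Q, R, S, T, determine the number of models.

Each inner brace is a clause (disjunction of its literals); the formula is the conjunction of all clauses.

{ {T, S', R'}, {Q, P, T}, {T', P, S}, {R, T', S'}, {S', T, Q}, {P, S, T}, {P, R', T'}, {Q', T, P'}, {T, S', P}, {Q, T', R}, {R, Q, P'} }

6

There are 2^5 = 32 truth assignments over (P, Q, R, S, T).
Split on R. With R = 1, the clauses containing R are satisfied and R' drops from the rest; 5 of the 2^4 = 16 assignments to the other variables satisfy what remains.
With R = 0, by the same count on the reduced clause set, 1 assignment works.
Total: 5 + 1 = 6.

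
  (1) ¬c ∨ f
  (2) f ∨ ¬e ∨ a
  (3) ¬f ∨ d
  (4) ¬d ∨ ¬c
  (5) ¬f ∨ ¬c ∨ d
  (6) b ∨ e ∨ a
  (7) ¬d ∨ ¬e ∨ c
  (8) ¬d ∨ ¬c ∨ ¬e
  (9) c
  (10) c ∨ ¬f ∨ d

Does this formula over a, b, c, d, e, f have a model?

Unsatisfiable

The clause (c) is unit, so c = True.
The clause (f) is unit, so f = True.
The clause (d) is unit, so d = True.
That conflicts with the unit clause (¬d).
No assignment satisfies every clause.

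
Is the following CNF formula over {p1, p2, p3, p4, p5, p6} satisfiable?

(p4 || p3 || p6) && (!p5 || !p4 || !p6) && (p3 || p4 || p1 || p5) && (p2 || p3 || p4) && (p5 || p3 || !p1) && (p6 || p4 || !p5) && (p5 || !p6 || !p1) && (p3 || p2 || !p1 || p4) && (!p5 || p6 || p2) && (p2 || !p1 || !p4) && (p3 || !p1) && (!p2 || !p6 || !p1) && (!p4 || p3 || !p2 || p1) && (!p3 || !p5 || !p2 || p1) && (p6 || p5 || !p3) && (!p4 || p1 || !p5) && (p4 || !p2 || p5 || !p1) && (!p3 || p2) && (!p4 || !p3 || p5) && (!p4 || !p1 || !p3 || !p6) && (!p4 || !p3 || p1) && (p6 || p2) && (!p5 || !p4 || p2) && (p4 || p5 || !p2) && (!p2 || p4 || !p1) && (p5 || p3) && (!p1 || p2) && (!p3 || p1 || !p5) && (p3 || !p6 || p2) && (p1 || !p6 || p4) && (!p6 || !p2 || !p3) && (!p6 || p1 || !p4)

Satisfiable

Suppose p3 = true.
From the singleton clause (p2), p2 = true.
From the singleton clause (!p6), p6 = false.
From the singleton clause (p5), p5 = true.
From the singleton clause (p4), p4 = true.
From the singleton clause (p1), p1 = true.
This assignment satisfies each clause.
A satisfying assignment: p1: true, p2: true, p3: true, p4: true, p5: true, p6: false.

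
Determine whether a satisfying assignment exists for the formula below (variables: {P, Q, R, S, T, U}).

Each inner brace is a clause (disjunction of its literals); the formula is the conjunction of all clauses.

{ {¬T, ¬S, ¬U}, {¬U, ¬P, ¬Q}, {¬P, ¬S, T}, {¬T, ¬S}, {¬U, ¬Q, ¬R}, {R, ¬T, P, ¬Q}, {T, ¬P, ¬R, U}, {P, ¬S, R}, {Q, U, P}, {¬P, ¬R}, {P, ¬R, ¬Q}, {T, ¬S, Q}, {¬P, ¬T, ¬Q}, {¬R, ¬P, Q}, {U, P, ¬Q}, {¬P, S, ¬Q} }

Satisfiable

Try T = False.
Try P = False.
Try S = False.
Try Q = False.
Unit clause (U) forces U = True.
Every clause is now satisfied; R is unconstrained.
A satisfying assignment: P ↦ False, Q ↦ False, R ↦ True, S ↦ False, T ↦ False, U ↦ True.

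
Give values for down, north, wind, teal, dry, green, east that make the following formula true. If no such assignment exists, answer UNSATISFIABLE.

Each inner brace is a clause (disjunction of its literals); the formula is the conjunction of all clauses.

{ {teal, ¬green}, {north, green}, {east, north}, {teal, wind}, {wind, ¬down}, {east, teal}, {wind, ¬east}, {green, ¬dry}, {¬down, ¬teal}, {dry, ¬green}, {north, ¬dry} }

Try teal = True.
The clause (¬down) is unit, so down = False.
Try north = True.
Try wind = True.
Try green = True.
The clause (dry) is unit, so dry = True.
No clause remains; east is free.

down ↦ False; north ↦ True; wind ↦ True; teal ↦ True; dry ↦ True; green ↦ True; east ↦ True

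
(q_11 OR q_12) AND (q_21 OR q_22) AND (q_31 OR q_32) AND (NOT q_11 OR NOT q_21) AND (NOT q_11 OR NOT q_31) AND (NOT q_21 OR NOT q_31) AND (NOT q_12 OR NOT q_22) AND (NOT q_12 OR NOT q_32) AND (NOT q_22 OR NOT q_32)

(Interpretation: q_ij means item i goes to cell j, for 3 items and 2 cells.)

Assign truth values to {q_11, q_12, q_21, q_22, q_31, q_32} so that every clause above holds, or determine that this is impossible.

UNSATISFIABLE

Branch on q_11: set q_11 = true.
The clause (NOT q_21) is unit, so q_21 = false.
The clause (q_22) is unit, so q_22 = true.
The clause (NOT q_31) is unit, so q_31 = false.
The clause (q_32) is unit, so q_32 = true.
Now (NOT q_32) is unsatisfied and unit — conflict.
Undo q_11 and try q_11 = false.
The clause (q_12) is unit, so q_12 = true.
The clause (NOT q_22) is unit, so q_22 = false.
The clause (q_21) is unit, so q_21 = true.
The clause (NOT q_31) is unit, so q_31 = false.
The clause (q_32) is unit, so q_32 = true.
Now (NOT q_32) is unsatisfied and unit — conflict.
Either choice for q_11 ends in contradiction.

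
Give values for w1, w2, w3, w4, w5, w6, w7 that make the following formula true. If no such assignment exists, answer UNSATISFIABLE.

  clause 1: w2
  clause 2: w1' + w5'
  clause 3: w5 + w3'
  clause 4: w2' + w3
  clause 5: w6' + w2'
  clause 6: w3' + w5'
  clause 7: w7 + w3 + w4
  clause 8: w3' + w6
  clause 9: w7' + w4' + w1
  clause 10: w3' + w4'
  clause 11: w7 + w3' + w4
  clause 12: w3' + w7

The clause (w2) is unit, so w2 = 1.
The clause (w3) is unit, so w3 = 1.
The clause (w5) is unit, so w5 = 1.
That conflicts with the unit clause (w5').

UNSATISFIABLE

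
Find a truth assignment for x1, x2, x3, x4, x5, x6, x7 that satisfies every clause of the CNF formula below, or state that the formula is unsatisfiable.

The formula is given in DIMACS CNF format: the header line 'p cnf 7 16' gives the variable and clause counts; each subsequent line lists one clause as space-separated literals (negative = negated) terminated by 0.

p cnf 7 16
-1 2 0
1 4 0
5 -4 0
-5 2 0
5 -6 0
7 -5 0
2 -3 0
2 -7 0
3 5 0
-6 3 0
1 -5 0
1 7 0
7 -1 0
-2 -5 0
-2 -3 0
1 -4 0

UNSATISFIABLE

Try x1 = False.
From the singleton clause (x4), x4 = True.
That conflicts with the unit clause (¬x4).
So x1 must be the other value — set x1 = True.
From the singleton clause (x2), x2 = True.
From the singleton clause (x7), x7 = True.
From the singleton clause (¬x5), x5 = False.
From the singleton clause (¬x4), x4 = False.
From the singleton clause (¬x6), x6 = False.
From the singleton clause (x3), x3 = True.
That conflicts with the unit clause (¬x3).
Either choice for x1 ends in contradiction.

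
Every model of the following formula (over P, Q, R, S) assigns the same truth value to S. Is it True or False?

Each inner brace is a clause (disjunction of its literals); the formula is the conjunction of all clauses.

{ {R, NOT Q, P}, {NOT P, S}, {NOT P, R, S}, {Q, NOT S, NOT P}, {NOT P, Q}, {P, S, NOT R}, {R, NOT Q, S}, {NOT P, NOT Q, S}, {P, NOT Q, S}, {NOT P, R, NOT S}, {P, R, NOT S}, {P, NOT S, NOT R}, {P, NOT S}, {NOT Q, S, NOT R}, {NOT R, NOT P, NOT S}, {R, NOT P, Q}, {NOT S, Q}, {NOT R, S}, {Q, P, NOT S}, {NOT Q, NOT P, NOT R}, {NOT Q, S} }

False

Suppose S = true.
The clause (P) is unit, so P = true.
The clause (Q) is unit, so Q = true.
The clause (R) is unit, so R = true.
Now (NOT R) is unsatisfied and unit — conflict.
So every satisfying assignment has S = False.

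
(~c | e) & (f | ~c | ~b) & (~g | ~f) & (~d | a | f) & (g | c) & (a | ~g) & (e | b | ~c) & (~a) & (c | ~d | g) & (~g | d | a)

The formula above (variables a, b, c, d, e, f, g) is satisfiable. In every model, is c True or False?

Suppose c = 0.
(g) alone gives g = 1.
(~f) alone gives f = 0.
(a) alone gives a = 1.
That conflicts with the unit clause (~a).
So every satisfying assignment has c = True.

True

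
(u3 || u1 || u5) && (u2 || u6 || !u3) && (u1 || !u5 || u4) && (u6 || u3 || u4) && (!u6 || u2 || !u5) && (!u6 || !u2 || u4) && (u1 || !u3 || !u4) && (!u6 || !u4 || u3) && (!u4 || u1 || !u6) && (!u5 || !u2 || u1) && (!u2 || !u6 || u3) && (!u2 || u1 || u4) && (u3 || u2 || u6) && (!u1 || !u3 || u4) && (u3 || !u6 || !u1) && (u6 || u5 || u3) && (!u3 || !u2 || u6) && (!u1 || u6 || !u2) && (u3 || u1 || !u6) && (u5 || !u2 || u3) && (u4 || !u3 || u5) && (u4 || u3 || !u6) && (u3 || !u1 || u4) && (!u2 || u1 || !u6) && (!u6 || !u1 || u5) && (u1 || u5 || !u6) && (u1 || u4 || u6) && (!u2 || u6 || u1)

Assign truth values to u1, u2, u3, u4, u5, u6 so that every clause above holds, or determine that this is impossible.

u1: true, u2: true, u3: true, u4: true, u5: true, u6: true

Branch on u3: set u3 = true.
Branch on u2: set u2 = true.
(u6) alone gives u6 = true.
(u4) alone gives u4 = true.
(u1) alone gives u1 = true.
(u5) alone gives u5 = true.
Every clause now holds.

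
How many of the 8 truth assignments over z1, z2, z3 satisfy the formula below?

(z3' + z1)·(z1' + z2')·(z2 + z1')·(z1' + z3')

There are 2^3 = 8 truth assignments over (z1, z2, z3).
Split on z1. With z1 = 1, the clauses containing z1 are satisfied and z1' drops from the rest; 0 of the 2^2 = 4 assignments to the other variables satisfy what remains.
With z1 = 0, by the same count on the reduced clause set, 2 assignments work.
(One model: z1=F, z2=F, z3=F.)
Total: 0 + 2 = 2.

2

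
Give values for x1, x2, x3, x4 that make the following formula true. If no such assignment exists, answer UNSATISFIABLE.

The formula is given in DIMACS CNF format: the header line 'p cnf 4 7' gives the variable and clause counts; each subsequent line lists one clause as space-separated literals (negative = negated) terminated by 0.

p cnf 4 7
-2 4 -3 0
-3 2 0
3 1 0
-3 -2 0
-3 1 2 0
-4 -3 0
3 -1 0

Try x3 = False.
(x1) alone gives x1 = True.
That conflicts with the unit clause (¬x1).
Backtrack on x3: now try x3 = True.
(x2) alone gives x2 = True.
That conflicts with the unit clause (¬x2).
Either choice for x3 ends in contradiction.

UNSATISFIABLE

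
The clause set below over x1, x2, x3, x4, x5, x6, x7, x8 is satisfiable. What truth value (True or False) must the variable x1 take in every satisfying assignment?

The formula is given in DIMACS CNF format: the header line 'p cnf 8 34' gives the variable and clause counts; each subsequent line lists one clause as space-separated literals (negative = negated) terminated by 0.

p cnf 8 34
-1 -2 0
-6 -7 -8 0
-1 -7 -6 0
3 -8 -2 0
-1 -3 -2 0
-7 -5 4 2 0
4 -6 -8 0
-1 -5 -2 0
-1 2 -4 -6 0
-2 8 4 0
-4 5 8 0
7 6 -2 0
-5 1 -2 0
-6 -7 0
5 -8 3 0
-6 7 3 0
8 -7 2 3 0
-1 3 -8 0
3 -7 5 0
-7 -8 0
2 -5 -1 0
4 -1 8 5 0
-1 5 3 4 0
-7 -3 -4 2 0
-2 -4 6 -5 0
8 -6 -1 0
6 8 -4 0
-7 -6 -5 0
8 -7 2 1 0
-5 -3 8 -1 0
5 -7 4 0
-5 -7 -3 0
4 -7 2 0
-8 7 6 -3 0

False

Suppose x1 = True.
The clause (¬x2) is unit, so x2 = False.
The clause (¬x5) is unit, so x5 = False.
Branch on x7: set x7 = False.
Branch on x4: set x4 = False.
The clause (x8) is unit, so x8 = True.
The clause (¬x6) is unit, so x6 = False.
The clause (x3) is unit, so x3 = True.
But (¬x3) is also a unit clause — contradiction.
So x4 must be the other value — set x4 = True.
The clause (¬x6) is unit, so x6 = False.
The clause (x8) is unit, so x8 = True.
The clause (x3) is unit, so x3 = True.
But (¬x3) is also a unit clause — contradiction.
Either choice for x4 ends in contradiction.
So x7 must be the other value — set x7 = True.
The clause (¬x6) is unit, so x6 = False.
The clause (x3) is unit, so x3 = True.
The clause (¬x8) is unit, so x8 = False.
The clause (¬x4) is unit, so x4 = False.
But (x4) is also a unit clause — contradiction.
Either choice for x7 ends in contradiction.
So every satisfying assignment has x1 = False.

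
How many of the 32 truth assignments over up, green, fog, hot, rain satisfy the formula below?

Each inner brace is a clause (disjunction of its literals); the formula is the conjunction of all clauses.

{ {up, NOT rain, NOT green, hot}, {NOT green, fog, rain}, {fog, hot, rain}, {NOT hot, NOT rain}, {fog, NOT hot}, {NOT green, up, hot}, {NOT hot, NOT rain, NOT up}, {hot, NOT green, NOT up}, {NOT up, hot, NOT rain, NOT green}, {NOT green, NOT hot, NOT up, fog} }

10

There are 2^5 = 32 truth assignments over (up, green, fog, hot, rain).
Split on hot. With hot = true, the clauses containing hot are satisfied and NOT hot drops from the rest; 4 of the 2^4 = 16 assignments to the other variables satisfy what remains.
With hot = false, by the same count on the reduced clause set, 6 assignments work.
(One model: up=F, green=F, fog=F, hot=F, rain=T.)
Total: 4 + 6 = 10.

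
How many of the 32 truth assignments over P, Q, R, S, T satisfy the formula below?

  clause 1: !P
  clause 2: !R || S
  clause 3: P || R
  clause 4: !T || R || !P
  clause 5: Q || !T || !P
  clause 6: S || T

4

There are 2^5 = 32 truth assignments over (P, Q, R, S, T).
Split on P. With P = true, the clauses containing P are satisfied and !P drops from the rest; 0 of the 2^4 = 16 assignments to the other variables satisfy what remains.
With P = false, by the same count on the reduced clause set, 4 assignments work.
Total: 0 + 4 = 4.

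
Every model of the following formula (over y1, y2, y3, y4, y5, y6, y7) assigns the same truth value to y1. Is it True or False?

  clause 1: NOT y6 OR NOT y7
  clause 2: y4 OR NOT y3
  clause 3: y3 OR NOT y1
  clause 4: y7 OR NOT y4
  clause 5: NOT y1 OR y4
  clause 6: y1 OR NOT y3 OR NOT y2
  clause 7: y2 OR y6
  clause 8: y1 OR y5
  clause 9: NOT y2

Suppose y1 = true.
(y3) alone gives y3 = true.
(y4) alone gives y4 = true.
(y7) alone gives y7 = true.
(NOT y6) alone gives y6 = false.
(y2) alone gives y2 = true.
That conflicts with the unit clause (NOT y2).
So every satisfying assignment has y1 = False.

False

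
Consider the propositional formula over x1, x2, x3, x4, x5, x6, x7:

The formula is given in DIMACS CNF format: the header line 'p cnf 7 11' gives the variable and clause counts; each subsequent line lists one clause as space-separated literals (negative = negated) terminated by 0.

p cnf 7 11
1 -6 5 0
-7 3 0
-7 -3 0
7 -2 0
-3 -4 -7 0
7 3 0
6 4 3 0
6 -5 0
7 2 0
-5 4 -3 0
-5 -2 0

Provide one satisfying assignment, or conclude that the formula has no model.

Branch on x7: set x7 = False.
Unit clause (¬x2) forces x2 = False.
Now (x2) is unsatisfied and unit — conflict.
That branch fails; take x7 = True instead.
Unit clause (x3) forces x3 = True.
Now (¬x3) is unsatisfied and unit — conflict.
Either choice for x7 ends in contradiction.

UNSATISFIABLE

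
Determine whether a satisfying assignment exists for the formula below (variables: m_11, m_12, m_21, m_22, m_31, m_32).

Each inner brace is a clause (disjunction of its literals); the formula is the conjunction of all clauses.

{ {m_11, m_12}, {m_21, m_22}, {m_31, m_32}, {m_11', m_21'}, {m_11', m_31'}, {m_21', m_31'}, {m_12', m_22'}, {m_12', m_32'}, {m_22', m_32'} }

Try m_11 = 1.
The clause (m_21') is unit, so m_21 = 0.
The clause (m_22) is unit, so m_22 = 1.
The clause (m_31') is unit, so m_31 = 0.
The clause (m_32) is unit, so m_32 = 1.
But (m_32') is also a unit clause — contradiction.
Backtrack on m_11: now try m_11 = 0.
The clause (m_12) is unit, so m_12 = 1.
The clause (m_22') is unit, so m_22 = 0.
The clause (m_21) is unit, so m_21 = 1.
The clause (m_31') is unit, so m_31 = 0.
The clause (m_32) is unit, so m_32 = 1.
But (m_32') is also a unit clause — contradiction.
Either choice for m_11 ends in contradiction.
No assignment satisfies every clause.

No, unsatisfiable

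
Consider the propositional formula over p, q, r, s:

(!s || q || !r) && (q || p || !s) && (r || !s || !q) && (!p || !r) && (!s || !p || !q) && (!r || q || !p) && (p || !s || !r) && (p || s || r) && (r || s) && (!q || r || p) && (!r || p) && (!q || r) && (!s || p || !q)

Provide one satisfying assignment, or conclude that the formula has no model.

p: true,  q: false,  r: false,  s: true

Try p = true.
Unit clause (!r) forces r = false.
Unit clause (s) forces s = true.
Unit clause (!q) forces q = false.
All clauses are satisfied.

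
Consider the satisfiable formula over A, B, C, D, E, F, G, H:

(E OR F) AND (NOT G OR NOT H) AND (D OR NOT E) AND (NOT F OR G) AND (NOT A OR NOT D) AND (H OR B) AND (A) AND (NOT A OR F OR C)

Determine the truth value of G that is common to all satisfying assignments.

True

Suppose G = false.
(NOT F) alone gives F = false.
(E) alone gives E = true.
(D) alone gives D = true.
(NOT A) alone gives A = false.
But (A) is also a unit clause — contradiction.
So every satisfying assignment has G = True.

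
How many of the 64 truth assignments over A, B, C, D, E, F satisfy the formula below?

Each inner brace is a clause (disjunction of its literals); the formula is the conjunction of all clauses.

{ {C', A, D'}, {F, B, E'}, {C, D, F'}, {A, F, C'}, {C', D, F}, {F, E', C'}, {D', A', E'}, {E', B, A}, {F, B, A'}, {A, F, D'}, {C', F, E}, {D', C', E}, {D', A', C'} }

There are 2^6 = 64 truth assignments over (A, B, C, D, E, F).
Split on C. With C = 1, the clauses containing C are satisfied and C' drops from the rest; 7 of the 2^5 = 32 assignments to the other variables satisfy what remains.
With C = 0, by the same count on the reduced clause set, 11 assignments work.
Total: 7 + 11 = 18.

18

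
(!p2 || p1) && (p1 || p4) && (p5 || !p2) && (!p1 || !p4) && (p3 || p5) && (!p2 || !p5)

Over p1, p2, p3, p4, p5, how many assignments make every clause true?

There are 2^5 = 32 truth assignments over (p1, p2, p3, p4, p5).
Split on p2. With p2 = true, the clauses containing p2 are satisfied and !p2 drops from the rest; 0 of the 2^4 = 16 assignments to the other variables satisfy what remains.
With p2 = false, by the same count on the reduced clause set, 6 assignments work.
Total: 0 + 6 = 6.

6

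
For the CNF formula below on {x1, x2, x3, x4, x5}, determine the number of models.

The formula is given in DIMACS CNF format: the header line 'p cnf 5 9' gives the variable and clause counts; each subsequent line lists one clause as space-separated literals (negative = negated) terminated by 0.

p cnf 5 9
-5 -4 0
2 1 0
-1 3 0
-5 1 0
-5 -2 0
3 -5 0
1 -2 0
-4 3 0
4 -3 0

There are 2^5 = 32 truth assignments over (x1, x2, x3, x4, x5).
Split on x5. With x5 = True, the clauses containing x5 are satisfied and ¬x5 drops from the rest; 0 of the 2^4 = 16 assignments to the other variables satisfy what remains.
With x5 = False, by the same count on the reduced clause set, 2 assignments work.
(One model: x1=T, x2=F, x3=T, x4=T, x5=F.)
Total: 0 + 2 = 2.

2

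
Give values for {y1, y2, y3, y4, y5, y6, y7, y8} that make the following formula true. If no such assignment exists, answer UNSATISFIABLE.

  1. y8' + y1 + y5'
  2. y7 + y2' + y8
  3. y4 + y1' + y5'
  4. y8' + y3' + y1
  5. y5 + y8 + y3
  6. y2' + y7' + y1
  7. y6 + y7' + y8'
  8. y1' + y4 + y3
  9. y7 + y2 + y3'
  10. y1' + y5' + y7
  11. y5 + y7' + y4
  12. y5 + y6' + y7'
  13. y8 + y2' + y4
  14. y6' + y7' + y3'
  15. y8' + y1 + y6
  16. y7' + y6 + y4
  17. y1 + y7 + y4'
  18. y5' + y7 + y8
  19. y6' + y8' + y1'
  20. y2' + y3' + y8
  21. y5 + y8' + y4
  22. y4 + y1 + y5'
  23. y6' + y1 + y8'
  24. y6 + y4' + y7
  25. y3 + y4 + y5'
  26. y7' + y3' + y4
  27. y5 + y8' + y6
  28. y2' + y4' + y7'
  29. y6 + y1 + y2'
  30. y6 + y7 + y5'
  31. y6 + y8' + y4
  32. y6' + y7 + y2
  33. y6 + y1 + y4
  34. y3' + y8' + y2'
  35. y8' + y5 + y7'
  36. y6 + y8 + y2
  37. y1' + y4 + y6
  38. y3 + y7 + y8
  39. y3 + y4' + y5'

UNSATISFIABLE

Case y8 = 0:
Case y7 = 1:
Case y5 = 1:
Case y4 = 1:
(y2') alone gives y2 = 0.
(y6) alone gives y6 = 1.
(y3') alone gives y3 = 0.
That conflicts with the unit clause (y3).
Backtrack on y4: now try y4 = 0.
(y1') alone gives y1 = 0.
That conflicts with the unit clause (y1).
Both values of y4 lead to a conflict.
Backtrack on y5: now try y5 = 0.
(y3) alone gives y3 = 1.
(y4) alone gives y4 = 1.
(y6') alone gives y6 = 0.
(y2') alone gives y2 = 0.
That conflicts with the unit clause (y2).
Both values of y5 lead to a conflict.
Backtrack on y7: now try y7 = 0.
(y2') alone gives y2 = 0.
(y3') alone gives y3 = 0.
That conflicts with the unit clause (y3).
Both values of y7 lead to a conflict.
Backtrack on y8: now try y8 = 1.
Case y1 = 1:
(y6') alone gives y6 = 0.
(y7') alone gives y7 = 0.
(y5') alone gives y5 = 0.
That conflicts with the unit clause (y5).
Backtrack on y1: now try y1 = 0.
(y5') alone gives y5 = 0.
(y3') alone gives y3 = 0.
(y6) alone gives y6 = 1.
That conflicts with the unit clause (y6').
Both values of y1 lead to a conflict.
Both values of y8 lead to a conflict.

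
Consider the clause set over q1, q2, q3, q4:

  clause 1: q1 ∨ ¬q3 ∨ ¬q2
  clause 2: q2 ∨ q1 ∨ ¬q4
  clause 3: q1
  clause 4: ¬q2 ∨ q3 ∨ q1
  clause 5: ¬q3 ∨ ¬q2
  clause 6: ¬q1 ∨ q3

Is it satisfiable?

From the singleton clause (q1), q1 = True.
From the singleton clause (q3), q3 = True.
From the singleton clause (¬q2), q2 = False.
No clause remains; q4 is free.
A satisfying assignment: q1: True; q2: False; q3: True; q4: True.

Yes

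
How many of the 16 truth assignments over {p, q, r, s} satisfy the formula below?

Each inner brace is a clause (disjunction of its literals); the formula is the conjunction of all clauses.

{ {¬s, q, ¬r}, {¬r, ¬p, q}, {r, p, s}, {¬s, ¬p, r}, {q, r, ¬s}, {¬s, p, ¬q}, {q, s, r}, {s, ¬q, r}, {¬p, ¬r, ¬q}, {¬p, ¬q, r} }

There are 2^4 = 16 truth assignments over (p, q, r, s).
Check each against the 10 clauses (columns in the order p, q, r, s):
  F F F F  ✗ fails (r ∨ p ∨ s)
  F F F T  ✗ fails (q ∨ r ∨ ¬s)
  F F T F  ✓ satisfies all
  F F T T  ✗ fails (¬s ∨ q ∨ ¬r)
  F T F F  ✗ fails (r ∨ p ∨ s)
  F T F T  ✗ fails (¬s ∨ p ∨ ¬q)
  F T T F  ✓ satisfies all
  F T T T  ✗ fails (¬s ∨ p ∨ ¬q)
  T F F F  ✗ fails (q ∨ s ∨ r)
  T F F T  ✗ fails (¬s ∨ ¬p ∨ r)
  T F T F  ✗ fails (¬r ∨ ¬p ∨ q)
  T F T T  ✗ fails (¬s ∨ q ∨ ¬r)
  T T F F  ✗ fails (s ∨ ¬q ∨ r)
  T T F T  ✗ fails (¬s ∨ ¬p ∨ r)
  T T T F  ✗ fails (¬p ∨ ¬r ∨ ¬q)
  T T T T  ✗ fails (¬p ∨ ¬r ∨ ¬q)
2 of the 16 rows are models.

2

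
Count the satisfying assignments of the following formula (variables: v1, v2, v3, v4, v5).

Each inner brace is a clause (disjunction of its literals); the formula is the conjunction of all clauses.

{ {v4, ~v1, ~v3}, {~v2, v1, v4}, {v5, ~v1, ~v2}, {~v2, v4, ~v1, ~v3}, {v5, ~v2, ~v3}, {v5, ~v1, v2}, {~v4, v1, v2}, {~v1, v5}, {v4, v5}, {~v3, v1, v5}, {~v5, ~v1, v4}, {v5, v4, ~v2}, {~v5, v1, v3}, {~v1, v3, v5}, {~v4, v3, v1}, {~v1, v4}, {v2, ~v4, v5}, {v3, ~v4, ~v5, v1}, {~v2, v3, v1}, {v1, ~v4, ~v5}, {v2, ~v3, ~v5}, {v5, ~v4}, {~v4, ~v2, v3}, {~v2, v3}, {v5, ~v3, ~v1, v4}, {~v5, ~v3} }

1

There are 2^5 = 32 truth assignments over (v1, v2, v3, v4, v5).
Split on v1. With v1 = 1, the clauses containing v1 are satisfied and ~v1 drops from the rest; 1 of the 2^4 = 16 assignments to the other variables satisfy what remains.
With v1 = 0, by the same count on the reduced clause set, 0 assignments work.
(One model: v1=T, v2=F, v3=F, v4=T, v5=T.)
Total: 1 + 0 = 1.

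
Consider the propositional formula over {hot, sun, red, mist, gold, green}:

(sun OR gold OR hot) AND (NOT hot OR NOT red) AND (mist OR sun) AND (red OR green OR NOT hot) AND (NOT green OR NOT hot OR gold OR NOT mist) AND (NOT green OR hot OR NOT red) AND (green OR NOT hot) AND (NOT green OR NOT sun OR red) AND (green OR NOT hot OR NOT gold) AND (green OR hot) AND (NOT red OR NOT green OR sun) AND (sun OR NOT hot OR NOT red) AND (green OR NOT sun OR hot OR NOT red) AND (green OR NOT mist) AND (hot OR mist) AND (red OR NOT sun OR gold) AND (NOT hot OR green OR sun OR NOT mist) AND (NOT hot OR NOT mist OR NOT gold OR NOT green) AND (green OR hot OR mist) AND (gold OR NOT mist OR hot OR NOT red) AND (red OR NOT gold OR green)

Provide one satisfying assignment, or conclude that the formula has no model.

hot: false, sun: false, red: false, mist: true, gold: true, green: true

Suppose hot = false.
The clause (green) is unit, so green = true.
The clause (NOT red) is unit, so red = false.
The clause (NOT sun) is unit, so sun = false.
The clause (gold) is unit, so gold = true.
The clause (mist) is unit, so mist = true.
All clauses are satisfied.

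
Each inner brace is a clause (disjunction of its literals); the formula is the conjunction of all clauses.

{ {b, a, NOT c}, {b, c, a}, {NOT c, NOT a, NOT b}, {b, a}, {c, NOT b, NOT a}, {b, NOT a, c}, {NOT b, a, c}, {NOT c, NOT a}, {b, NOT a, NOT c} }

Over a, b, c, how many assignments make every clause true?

There are 2^3 = 8 truth assignments over (a, b, c).
Check each against the 9 clauses (columns in the order a, b, c):
  F F F  ✗ fails (b OR c OR a)
  F F T  ✗ fails (b OR a OR NOT c)
  F T F  ✗ fails (NOT b OR a OR c)
  F T T  ✓ satisfies all
  T F F  ✗ fails (b OR NOT a OR c)
  T F T  ✗ fails (NOT c OR NOT a)
  T T F  ✗ fails (c OR NOT b OR NOT a)
  T T T  ✗ fails (NOT c OR NOT a OR NOT b)
1 of the 8 rows is a model.

1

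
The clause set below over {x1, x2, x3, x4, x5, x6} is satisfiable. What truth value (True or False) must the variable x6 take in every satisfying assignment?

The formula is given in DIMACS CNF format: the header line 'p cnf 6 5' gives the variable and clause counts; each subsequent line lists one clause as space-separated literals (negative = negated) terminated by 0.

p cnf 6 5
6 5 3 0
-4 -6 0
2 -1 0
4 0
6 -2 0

Suppose x6 = True.
(¬x4) alone gives x4 = False.
But (x4) is also a unit clause — contradiction.
So every satisfying assignment has x6 = False.

False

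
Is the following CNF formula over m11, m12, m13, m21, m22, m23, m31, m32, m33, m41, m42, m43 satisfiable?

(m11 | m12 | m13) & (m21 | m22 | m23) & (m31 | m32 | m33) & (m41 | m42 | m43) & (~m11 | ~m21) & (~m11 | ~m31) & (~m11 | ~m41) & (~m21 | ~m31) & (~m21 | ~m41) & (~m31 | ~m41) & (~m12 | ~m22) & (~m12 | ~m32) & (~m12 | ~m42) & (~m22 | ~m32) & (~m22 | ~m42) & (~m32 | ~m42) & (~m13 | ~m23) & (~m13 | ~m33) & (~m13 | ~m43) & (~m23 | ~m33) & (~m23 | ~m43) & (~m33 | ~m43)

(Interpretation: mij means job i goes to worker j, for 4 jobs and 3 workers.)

No

Suppose m11 = 0.
Suppose m12 = 1.
Unit clause (~m22) forces m22 = 0.
Unit clause (~m32) forces m32 = 0.
Unit clause (~m42) forces m42 = 0.
Suppose m21 = 1.
Unit clause (~m31) forces m31 = 0.
Unit clause (m33) forces m33 = 1.
Unit clause (~m41) forces m41 = 0.
Unit clause (m43) forces m43 = 1.
Now (~m43) is unsatisfied and unit — conflict.
That branch fails; take m21 = 0 instead.
Unit clause (m23) forces m23 = 1.
Unit clause (~m13) forces m13 = 0.
Unit clause (~m33) forces m33 = 0.
Unit clause (m31) forces m31 = 1.
Unit clause (~m41) forces m41 = 0.
Unit clause (m43) forces m43 = 1.
Now (~m43) is unsatisfied and unit — conflict.
Both values of m21 lead to a conflict.
That branch fails; take m12 = 0 instead.
Unit clause (m13) forces m13 = 1.
Unit clause (~m23) forces m23 = 0.
Unit clause (~m33) forces m33 = 0.
Unit clause (~m43) forces m43 = 0.
Suppose m21 = 1.
Unit clause (~m31) forces m31 = 0.
Unit clause (m32) forces m32 = 1.
Unit clause (~m41) forces m41 = 0.
Unit clause (m42) forces m42 = 1.
Now (~m42) is unsatisfied and unit — conflict.
That branch fails; take m21 = 0 instead.
Unit clause (m22) forces m22 = 1.
Unit clause (~m32) forces m32 = 0.
Unit clause (m31) forces m31 = 1.
Unit clause (~m41) forces m41 = 0.
Unit clause (m42) forces m42 = 1.
Now (~m42) is unsatisfied and unit — conflict.
Both values of m21 lead to a conflict.
Both values of m12 lead to a conflict.
That branch fails; take m11 = 1 instead.
Unit clause (~m21) forces m21 = 0.
Unit clause (~m31) forces m31 = 0.
Unit clause (~m41) forces m41 = 0.
Suppose m22 = 1.
Unit clause (~m12) forces m12 = 0.
Unit clause (~m32) forces m32 = 0.
Unit clause (m33) forces m33 = 1.
Unit clause (~m42) forces m42 = 0.
Unit clause (m43) forces m43 = 1.
Now (~m43) is unsatisfied and unit — conflict.
That branch fails; take m22 = 0 instead.
Unit clause (m23) forces m23 = 1.
Unit clause (~m13) forces m13 = 0.
Unit clause (~m33) forces m33 = 0.
Unit clause (m32) forces m32 = 1.
Unit clause (~m12) forces m12 = 0.
Unit clause (~m42) forces m42 = 0.
Unit clause (m43) forces m43 = 1.
Now (~m43) is unsatisfied and unit — conflict.
Both values of m22 lead to a conflict.
Both values of m11 lead to a conflict.
No assignment satisfies every clause.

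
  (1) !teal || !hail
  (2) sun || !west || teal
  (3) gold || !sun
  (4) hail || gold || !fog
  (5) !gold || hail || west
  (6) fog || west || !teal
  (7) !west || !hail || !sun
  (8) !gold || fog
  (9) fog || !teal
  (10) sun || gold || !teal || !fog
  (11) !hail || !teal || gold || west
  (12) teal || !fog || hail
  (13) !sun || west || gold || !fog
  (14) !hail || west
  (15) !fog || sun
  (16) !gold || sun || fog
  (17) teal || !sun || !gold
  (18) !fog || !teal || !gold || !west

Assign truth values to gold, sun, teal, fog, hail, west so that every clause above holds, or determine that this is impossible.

Case teal = false:
Case sun = false:
The clause (!west) is unit, so west = false.
The clause (!hail) is unit, so hail = false.
The clause (!gold) is unit, so gold = false.
The clause (!fog) is unit, so fog = false.
All clauses are satisfied.

gold ↦ false,  sun ↦ false,  teal ↦ false,  fog ↦ false,  hail ↦ false,  west ↦ false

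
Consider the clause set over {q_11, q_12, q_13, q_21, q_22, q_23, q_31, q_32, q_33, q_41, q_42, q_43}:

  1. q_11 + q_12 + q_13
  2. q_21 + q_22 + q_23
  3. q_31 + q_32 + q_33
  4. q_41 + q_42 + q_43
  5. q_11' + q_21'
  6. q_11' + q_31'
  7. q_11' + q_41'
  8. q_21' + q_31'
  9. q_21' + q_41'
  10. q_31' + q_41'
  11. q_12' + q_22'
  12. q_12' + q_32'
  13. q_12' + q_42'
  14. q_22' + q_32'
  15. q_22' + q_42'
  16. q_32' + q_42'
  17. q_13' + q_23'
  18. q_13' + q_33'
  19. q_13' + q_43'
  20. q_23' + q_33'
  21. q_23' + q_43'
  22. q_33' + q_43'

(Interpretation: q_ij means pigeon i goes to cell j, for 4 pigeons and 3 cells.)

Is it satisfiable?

Unsatisfiable

Try q_11 = 0.
Try q_12 = 1.
From the singleton clause (q_22'), q_22 = 0.
From the singleton clause (q_32'), q_32 = 0.
From the singleton clause (q_42'), q_42 = 0.
Try q_21 = 1.
From the singleton clause (q_31'), q_31 = 0.
From the singleton clause (q_33), q_33 = 1.
From the singleton clause (q_41'), q_41 = 0.
From the singleton clause (q_43), q_43 = 1.
But (q_43') is also a unit clause — contradiction.
So q_21 must be the other value — set q_21 = 0.
From the singleton clause (q_23), q_23 = 1.
From the singleton clause (q_13'), q_13 = 0.
From the singleton clause (q_33'), q_33 = 0.
From the singleton clause (q_31), q_31 = 1.
From the singleton clause (q_41'), q_41 = 0.
From the singleton clause (q_43), q_43 = 1.
But (q_43') is also a unit clause — contradiction.
Neither q_21 = 1 nor q_21 = 0 works.
So q_12 must be the other value — set q_12 = 0.
From the singleton clause (q_13), q_13 = 1.
From the singleton clause (q_23'), q_23 = 0.
From the singleton clause (q_33'), q_33 = 0.
From the singleton clause (q_43'), q_43 = 0.
Try q_21 = 1.
From the singleton clause (q_31'), q_31 = 0.
From the singleton clause (q_32), q_32 = 1.
From the singleton clause (q_41'), q_41 = 0.
From the singleton clause (q_42), q_42 = 1.
But (q_42') is also a unit clause — contradiction.
So q_21 must be the other value — set q_21 = 0.
From the singleton clause (q_22), q_22 = 1.
From the singleton clause (q_32'), q_32 = 0.
From the singleton clause (q_31), q_31 = 1.
From the singleton clause (q_41'), q_41 = 0.
From the singleton clause (q_42), q_42 = 1.
But (q_42') is also a unit clause — contradiction.
Neither q_21 = 1 nor q_21 = 0 works.
Neither q_12 = 1 nor q_12 = 0 works.
So q_11 must be the other value — set q_11 = 1.
From the singleton clause (q_21'), q_21 = 0.
From the singleton clause (q_31'), q_31 = 0.
From the singleton clause (q_41'), q_41 = 0.
Try q_22 = 1.
From the singleton clause (q_12'), q_12 = 0.
From the singleton clause (q_32'), q_32 = 0.
From the singleton clause (q_33), q_33 = 1.
From the singleton clause (q_42'), q_42 = 0.
From the singleton clause (q_43), q_43 = 1.
But (q_43') is also a unit clause — contradiction.
So q_22 must be the other value — set q_22 = 0.
From the singleton clause (q_23), q_23 = 1.
From the singleton clause (q_13'), q_13 = 0.
From the singleton clause (q_33'), q_33 = 0.
From the singleton clause (q_32), q_32 = 1.
From the singleton clause (q_12'), q_12 = 0.
From the singleton clause (q_42'), q_42 = 0.
From the singleton clause (q_43), q_43 = 1.
But (q_43') is also a unit clause — contradiction.
Neither q_22 = 1 nor q_22 = 0 works.
Neither q_11 = 1 nor q_11 = 0 works.
No assignment satisfies every clause.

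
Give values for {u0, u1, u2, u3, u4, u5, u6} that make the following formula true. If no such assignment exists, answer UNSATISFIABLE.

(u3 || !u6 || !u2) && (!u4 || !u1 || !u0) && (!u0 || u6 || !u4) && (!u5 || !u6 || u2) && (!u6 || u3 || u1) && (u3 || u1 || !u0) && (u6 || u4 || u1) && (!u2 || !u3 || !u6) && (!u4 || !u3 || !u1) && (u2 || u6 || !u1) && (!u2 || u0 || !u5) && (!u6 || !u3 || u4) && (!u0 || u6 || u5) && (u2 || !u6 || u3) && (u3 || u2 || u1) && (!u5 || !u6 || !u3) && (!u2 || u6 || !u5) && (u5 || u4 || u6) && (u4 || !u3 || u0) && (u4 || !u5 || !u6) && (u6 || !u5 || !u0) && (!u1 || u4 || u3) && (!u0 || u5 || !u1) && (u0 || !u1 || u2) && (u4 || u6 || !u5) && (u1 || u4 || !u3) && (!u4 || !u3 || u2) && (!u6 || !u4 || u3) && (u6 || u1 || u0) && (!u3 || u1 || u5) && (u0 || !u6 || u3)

u0=false,  u1=true,  u2=true,  u3=false,  u4=true,  u5=false,  u6=false

Try u3 = false.
Try u6 = false.
Try u0 = false.
From the singleton clause (u1), u1 = true.
From the singleton clause (u2), u2 = true.
From the singleton clause (!u5), u5 = false.
From the singleton clause (u4), u4 = true.
Every clause now holds.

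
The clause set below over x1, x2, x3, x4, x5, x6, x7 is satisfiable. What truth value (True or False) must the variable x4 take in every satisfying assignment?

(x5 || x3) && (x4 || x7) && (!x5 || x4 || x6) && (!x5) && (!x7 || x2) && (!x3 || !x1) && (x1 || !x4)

Suppose x4 = true.
(!x5) alone gives x5 = false.
(x3) alone gives x3 = true.
(!x1) alone gives x1 = false.
That conflicts with the unit clause (x1).
So every satisfying assignment has x4 = False.

False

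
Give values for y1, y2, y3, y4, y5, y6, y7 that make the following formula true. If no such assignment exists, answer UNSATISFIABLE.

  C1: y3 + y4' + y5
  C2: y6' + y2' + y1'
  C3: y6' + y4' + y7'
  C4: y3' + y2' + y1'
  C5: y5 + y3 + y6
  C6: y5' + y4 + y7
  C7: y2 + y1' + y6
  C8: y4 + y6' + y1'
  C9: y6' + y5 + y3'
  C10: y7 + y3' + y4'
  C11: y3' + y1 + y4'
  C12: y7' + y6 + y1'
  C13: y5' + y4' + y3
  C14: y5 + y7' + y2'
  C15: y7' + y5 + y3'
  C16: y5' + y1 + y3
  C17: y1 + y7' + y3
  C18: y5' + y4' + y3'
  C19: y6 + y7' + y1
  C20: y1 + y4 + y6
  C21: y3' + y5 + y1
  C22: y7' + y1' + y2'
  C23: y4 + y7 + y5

y1: 0, y2: 0, y3: 1, y4: 0, y5: 1, y6: 1, y7: 1

Suppose y3 = 1.
Suppose y2 = 0.
Suppose y1 = 0.
From the singleton clause (y4'), y4 = 0.
From the singleton clause (y6), y6 = 1.
From the singleton clause (y5), y5 = 1.
From the singleton clause (y7), y7 = 1.
Every clause now holds.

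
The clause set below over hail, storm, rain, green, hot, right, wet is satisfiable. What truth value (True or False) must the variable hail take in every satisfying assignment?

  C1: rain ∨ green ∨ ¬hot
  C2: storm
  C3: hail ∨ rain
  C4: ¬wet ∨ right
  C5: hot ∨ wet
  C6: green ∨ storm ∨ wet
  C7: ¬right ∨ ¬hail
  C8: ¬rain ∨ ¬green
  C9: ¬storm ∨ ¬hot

Suppose hail = True.
The clause (storm) is unit, so storm = True.
The clause (¬right) is unit, so right = False.
The clause (¬wet) is unit, so wet = False.
The clause (hot) is unit, so hot = True.
That conflicts with the unit clause (¬hot).
So every satisfying assignment has hail = False.

False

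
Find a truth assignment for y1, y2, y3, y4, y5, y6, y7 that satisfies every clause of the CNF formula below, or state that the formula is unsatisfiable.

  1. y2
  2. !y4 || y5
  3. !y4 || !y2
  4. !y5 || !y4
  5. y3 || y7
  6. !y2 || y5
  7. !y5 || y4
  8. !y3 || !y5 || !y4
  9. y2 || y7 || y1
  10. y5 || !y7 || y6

From the singleton clause (y2), y2 = true.
From the singleton clause (!y4), y4 = false.
From the singleton clause (y5), y5 = true.
That conflicts with the unit clause (!y5).

UNSATISFIABLE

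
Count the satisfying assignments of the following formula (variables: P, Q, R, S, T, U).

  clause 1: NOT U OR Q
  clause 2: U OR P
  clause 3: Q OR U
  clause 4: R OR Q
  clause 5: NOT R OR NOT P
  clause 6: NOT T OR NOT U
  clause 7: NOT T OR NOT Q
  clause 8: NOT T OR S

8

There are 2^6 = 64 truth assignments over (P, Q, R, S, T, U).
Split on S. With S = true, the clauses containing S are satisfied and NOT S drops from the rest; 4 of the 2^5 = 32 assignments to the other variables satisfy what remains.
With S = false, by the same count on the reduced clause set, 4 assignments work.
(One model: P=F, Q=T, R=F, S=F, T=F, U=T.)
Total: 4 + 4 = 8.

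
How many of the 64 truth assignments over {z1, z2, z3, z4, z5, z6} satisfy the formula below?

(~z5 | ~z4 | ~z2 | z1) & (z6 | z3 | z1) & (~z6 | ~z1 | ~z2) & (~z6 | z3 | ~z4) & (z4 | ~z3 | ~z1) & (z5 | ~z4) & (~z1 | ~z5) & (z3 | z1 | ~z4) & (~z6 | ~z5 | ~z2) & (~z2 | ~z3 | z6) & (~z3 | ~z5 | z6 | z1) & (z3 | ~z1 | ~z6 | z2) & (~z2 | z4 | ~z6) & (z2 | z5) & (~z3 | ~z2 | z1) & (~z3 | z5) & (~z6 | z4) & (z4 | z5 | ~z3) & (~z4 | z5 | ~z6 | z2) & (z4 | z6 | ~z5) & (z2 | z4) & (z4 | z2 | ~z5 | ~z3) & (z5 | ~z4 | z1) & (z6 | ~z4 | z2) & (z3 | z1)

2

There are 2^6 = 64 truth assignments over (z1, z2, z3, z4, z5, z6).
Split on z4. With z4 = 1, the clauses containing z4 are satisfied and ~z4 drops from the rest; 1 of the 2^5 = 32 assignments to the other variables satisfy what remains.
With z4 = 0, by the same count on the reduced clause set, 1 assignment works.
Total: 1 + 1 = 2.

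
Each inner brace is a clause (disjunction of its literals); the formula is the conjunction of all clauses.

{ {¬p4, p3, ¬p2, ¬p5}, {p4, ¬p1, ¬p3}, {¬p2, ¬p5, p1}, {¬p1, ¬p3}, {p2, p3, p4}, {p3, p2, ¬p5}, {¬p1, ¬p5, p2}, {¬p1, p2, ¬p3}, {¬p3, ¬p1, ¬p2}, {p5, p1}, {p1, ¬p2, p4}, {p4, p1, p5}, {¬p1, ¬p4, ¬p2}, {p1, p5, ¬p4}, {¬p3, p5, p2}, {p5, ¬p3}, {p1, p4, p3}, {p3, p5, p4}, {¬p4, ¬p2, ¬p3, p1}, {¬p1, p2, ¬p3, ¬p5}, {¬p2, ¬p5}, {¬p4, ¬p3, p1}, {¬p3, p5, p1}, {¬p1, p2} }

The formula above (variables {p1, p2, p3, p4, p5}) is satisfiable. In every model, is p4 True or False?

Suppose p4 = True.
Case p1 = False:
(p5) alone gives p5 = True.
(¬p2) alone gives p2 = False.
(p3) alone gives p3 = True.
Now (¬p3) is unsatisfied and unit — conflict.
Backtrack on p1: now try p1 = True.
(¬p3) alone gives p3 = False.
(¬p2) alone gives p2 = False.
Now (p2) is unsatisfied and unit — conflict.
Either choice for p1 ends in contradiction.
So every satisfying assignment has p4 = False.

False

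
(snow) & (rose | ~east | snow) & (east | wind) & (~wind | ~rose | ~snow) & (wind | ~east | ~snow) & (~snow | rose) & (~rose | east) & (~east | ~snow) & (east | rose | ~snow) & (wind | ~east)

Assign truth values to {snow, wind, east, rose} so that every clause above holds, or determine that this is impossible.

From the singleton clause (snow), snow = 1.
From the singleton clause (rose), rose = 1.
From the singleton clause (~wind), wind = 0.
From the singleton clause (east), east = 1.
Now (~east) is unsatisfied and unit — conflict.

UNSATISFIABLE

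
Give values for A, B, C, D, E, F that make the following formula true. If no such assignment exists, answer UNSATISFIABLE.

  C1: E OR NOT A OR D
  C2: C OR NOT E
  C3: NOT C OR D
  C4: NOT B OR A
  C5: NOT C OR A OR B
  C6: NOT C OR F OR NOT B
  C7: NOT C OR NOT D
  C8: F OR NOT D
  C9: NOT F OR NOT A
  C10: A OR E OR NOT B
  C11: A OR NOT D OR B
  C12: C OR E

UNSATISFIABLE

Case C = true:
Unit clause (D) forces D = true.
That conflicts with the unit clause (NOT D).
Undo C and try C = false.
Unit clause (NOT E) forces E = false.
That conflicts with the unit clause (E).
Neither C = true nor C = false works.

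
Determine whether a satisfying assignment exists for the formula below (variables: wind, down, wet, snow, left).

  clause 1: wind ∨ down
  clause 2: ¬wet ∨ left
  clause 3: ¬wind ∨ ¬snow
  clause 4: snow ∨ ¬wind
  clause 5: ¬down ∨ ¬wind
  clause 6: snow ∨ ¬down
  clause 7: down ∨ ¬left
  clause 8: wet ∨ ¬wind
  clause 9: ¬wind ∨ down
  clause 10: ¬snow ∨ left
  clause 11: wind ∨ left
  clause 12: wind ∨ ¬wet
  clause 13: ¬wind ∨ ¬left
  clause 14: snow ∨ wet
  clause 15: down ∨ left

Yes

Branch on wind: set wind = False.
(down) alone gives down = True.
(snow) alone gives snow = True.
(left) alone gives left = True.
(¬wet) alone gives wet = False.
Every clause now holds.
A satisfying assignment: wind=False,  down=True,  wet=False,  snow=True,  left=True.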